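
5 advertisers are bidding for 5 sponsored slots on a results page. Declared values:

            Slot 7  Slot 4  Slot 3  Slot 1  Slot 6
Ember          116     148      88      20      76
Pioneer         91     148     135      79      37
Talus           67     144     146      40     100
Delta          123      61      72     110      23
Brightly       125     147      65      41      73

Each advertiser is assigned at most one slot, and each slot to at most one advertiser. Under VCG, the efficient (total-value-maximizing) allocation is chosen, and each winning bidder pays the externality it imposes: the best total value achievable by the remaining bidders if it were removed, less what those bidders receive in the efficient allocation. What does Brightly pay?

Brightly pays $27.

Efficient allocation: Ember→Slot 4 ($148), Pioneer→Slot 3 ($135), Talus→Slot 6 ($100), Delta→Slot 1 ($110), Brightly→Slot 7 ($125); total welfare W = $618.
Brightly receives Slot 7 at value $125, so the others get W − 125 = $493.
Without Brightly: best allocation of the remaining 4 bidders over all 5 slots is Ember→Slot 7 ($116), Pioneer→Slot 4 ($148), Talus→Slot 3 ($146), Delta→Slot 1 ($110), total $520.
VCG payment = (others' best without Brightly) − (others' welfare with Brightly) = 520 − 493 = $27.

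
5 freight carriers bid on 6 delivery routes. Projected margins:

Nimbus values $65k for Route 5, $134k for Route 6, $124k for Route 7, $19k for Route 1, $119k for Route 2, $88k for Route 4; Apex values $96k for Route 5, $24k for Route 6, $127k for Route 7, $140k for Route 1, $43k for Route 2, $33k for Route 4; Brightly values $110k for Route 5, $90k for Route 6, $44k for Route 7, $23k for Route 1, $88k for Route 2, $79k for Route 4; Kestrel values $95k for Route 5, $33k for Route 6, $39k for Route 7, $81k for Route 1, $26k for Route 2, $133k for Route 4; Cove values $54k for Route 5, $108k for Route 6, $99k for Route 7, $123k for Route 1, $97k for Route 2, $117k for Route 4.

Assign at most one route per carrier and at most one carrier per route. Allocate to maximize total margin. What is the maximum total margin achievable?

Max total: $627k

Optimal: Nimbus→Route 6 ($134k), Apex→Route 7 ($127k), Brightly→Route 5 ($110k), Kestrel→Route 4 ($133k), Cove→Route 1 ($123k) — total 134+127+110+133+123 = $627k.
Column-greedy (each route in turn goes to its best remaining carrier) gives $520k, worse by 107.
Swapping Kestrel↔Brightly (Kestrel→Route 5 $95k, Brightly→Route 4 $79k) loses 69.
Every other assignment is strictly worse.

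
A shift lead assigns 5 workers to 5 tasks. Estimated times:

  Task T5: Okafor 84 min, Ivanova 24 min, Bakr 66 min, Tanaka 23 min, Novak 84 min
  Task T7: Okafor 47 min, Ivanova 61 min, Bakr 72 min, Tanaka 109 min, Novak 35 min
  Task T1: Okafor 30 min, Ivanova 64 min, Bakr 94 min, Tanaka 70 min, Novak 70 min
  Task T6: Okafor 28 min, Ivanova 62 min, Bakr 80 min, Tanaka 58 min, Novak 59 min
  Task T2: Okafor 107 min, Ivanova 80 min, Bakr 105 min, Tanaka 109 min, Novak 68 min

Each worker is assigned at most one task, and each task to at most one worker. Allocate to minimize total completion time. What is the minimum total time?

Optimal: Okafor→Task T1 (30 min), Ivanova→Task T2 (80 min), Bakr→Task T6 (80 min), Tanaka→Task T5 (23 min), Novak→Task T7 (35 min) — total 30+80+80+23+35 = 248 min.
Row-greedy (each worker in turn takes its cheapest remaining task) gives 262 min, worse by 14.

Min total: 248 min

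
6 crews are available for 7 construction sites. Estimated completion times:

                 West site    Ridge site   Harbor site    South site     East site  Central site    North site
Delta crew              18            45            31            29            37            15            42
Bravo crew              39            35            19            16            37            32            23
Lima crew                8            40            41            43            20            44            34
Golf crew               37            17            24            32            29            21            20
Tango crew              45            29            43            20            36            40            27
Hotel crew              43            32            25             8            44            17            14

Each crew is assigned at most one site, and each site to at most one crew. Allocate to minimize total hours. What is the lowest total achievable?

Min total: 93 hours

Optimal: Delta crew→Central site (15 hours), Bravo crew→Harbor site (19 hours), Lima crew→West site (8 hours), Golf crew→Ridge site (17 hours), Tango crew→South site (20 hours), Hotel crew→North site (14 hours) — total 15+19+8+17+20+14 = 93 hours.
Row-greedy (each crew in turn takes its cheapest remaining site) gives 108 hours, worse by 15.
No other one-to-one assignment undercuts 93 hours.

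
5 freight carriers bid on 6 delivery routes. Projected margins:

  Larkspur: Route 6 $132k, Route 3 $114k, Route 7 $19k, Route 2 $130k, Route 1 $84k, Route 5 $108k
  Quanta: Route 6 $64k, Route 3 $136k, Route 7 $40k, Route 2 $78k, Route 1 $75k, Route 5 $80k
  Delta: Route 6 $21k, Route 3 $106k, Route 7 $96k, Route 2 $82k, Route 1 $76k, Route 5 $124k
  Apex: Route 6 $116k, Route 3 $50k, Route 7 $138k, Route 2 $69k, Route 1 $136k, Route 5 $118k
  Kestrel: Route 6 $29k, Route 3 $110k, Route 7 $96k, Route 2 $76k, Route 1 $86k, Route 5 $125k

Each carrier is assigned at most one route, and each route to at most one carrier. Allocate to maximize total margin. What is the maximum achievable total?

Maximum total: $625k

Optimal: Larkspur→Route 6 ($132k), Quanta→Route 3 ($136k), Delta→Route 7 ($96k), Apex→Route 1 ($136k), Kestrel→Route 5 ($125k) — total 132+136+96+136+125 = $625k.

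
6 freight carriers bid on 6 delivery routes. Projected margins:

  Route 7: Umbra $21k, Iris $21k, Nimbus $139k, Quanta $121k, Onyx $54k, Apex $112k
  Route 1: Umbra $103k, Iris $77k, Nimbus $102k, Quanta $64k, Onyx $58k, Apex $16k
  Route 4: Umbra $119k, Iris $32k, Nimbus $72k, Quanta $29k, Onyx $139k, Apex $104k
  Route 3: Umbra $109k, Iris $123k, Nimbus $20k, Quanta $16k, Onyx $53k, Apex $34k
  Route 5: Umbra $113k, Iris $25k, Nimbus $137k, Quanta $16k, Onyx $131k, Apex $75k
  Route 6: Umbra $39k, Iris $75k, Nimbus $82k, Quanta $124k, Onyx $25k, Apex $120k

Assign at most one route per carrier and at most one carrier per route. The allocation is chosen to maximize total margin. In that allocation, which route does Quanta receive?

Optimal: Umbra→Route 1 ($103k), Iris→Route 3 ($123k), Nimbus→Route 5 ($137k), Quanta→Route 7 ($121k), Onyx→Route 4 ($139k), Apex→Route 6 ($120k) — total 103+123+137+121+139+120 = $743k.
Max-entry greedy (repeatedly take the single best remaining cell) gives $654k, worse by 89.
Quanta's own top route is Route 6 ($124k), but forcing Quanta→Route 6 and reassigning the rest optimally gives only $738k — worse by 5.

Quanta receives Route 7.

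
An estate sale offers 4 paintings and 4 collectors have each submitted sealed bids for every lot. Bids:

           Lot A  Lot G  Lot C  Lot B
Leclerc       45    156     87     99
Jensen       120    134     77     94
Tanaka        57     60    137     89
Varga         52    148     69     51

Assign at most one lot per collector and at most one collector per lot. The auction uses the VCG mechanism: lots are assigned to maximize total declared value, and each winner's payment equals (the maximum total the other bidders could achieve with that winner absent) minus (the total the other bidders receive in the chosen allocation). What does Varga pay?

Varga pays $57.

Efficient allocation: Leclerc→Lot B ($99), Jensen→Lot A ($120), Tanaka→Lot C ($137), Varga→Lot G ($148); total welfare W = $504.
Varga receives Lot G at value $148, so the others get W − 148 = $356.
Without Varga: best allocation of the remaining 3 bidders over all 4 lots is Leclerc→Lot G ($156), Jensen→Lot A ($120), Tanaka→Lot C ($137), total $413.
VCG payment = (others' best without Varga) − (others' welfare with Varga) = 413 − 356 = $57.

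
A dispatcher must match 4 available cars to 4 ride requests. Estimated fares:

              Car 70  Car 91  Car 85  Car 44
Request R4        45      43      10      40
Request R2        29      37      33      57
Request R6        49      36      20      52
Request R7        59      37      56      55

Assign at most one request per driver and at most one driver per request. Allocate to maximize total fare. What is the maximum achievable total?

This is the linear assignment problem.
Optimal: Car 70→Request R6 ($49), Car 91→Request R4 ($43), Car 85→Request R7 ($56), Car 44→Request R2 ($57) — total 49+43+56+57 = $205.
Row-greedy (each driver in turn takes its best remaining request) gives $187, worse by 18.
Swapping Car 70↔Car 44 (Car 70→Request R2 $29, Car 44→Request R6 $52) loses 25.
Checked against all permutations: $205 is optimal.

Max total: $205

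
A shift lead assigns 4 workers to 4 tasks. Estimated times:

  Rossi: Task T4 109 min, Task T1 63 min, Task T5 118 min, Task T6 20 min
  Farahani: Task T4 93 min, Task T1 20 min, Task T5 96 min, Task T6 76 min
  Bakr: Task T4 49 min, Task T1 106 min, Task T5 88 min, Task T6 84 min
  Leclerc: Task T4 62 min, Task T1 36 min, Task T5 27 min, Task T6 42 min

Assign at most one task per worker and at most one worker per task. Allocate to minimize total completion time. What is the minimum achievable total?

Min total: 116 min

Optimal: Rossi→Task T6 (20 min), Farahani→Task T1 (20 min), Bakr→Task T4 (49 min), Leclerc→Task T5 (27 min) — total 20+20+49+27 = 116 min.
Swapping Farahani↔Rossi (Farahani→Task T6 76 min, Rossi→Task T1 63 min) adds 99.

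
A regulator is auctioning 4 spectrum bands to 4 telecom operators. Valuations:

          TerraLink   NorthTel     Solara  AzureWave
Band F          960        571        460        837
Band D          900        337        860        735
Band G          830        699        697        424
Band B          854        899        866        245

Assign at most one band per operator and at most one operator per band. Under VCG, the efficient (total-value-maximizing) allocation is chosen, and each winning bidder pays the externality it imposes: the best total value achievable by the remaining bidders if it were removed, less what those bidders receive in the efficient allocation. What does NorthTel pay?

NorthTel pays $76M.

Efficient allocation: TerraLink→Band G ($830M), NorthTel→Band B ($899M), Solara→Band D ($860M), AzureWave→Band F ($837M); total welfare W = $3426M.
NorthTel receives Band B at value $899M, so the others get W − 899 = $2527M.
Without NorthTel: best allocation of the remaining 3 bidders over all 4 bands is TerraLink→Band D ($900M), Solara→Band B ($866M), AzureWave→Band F ($837M), total $2603M.
VCG payment = (others' best without NorthTel) − (others' welfare with NorthTel) = 2603 − 2527 = $76M.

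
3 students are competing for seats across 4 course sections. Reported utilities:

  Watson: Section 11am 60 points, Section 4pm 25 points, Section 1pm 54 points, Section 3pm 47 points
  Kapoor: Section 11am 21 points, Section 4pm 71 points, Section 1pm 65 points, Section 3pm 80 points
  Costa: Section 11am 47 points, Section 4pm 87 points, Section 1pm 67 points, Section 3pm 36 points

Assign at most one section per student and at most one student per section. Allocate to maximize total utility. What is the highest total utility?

Treat this as an assignment problem: match each student to one section.
Optimal: Watson→Section 11am (60 points), Kapoor→Section 3pm (80 points), Costa→Section 4pm (87 points) — total 60+80+87 = 227 points.
Column-greedy (each section in turn goes to its best remaining student) gives 212 points, worse by 15.
No other one-to-one assignment exceeds 227 points.

Max total: 227 points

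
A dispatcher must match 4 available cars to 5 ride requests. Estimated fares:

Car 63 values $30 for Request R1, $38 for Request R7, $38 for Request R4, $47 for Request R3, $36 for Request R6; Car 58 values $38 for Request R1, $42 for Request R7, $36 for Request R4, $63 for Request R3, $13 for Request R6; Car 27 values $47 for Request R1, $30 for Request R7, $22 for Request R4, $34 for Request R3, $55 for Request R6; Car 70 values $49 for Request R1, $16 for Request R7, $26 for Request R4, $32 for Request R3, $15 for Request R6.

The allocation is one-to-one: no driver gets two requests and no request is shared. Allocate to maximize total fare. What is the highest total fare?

Optimal: Car 63→Request R7 ($38), Car 58→Request R3 ($63), Car 27→Request R6 ($55), Car 70→Request R1 ($49) — total 38+63+55+49 = $205.
Column-greedy (each request in turn goes to its best remaining driver) gives $163, worse by 42.
No other one-to-one assignment exceeds $205.

Max total: $205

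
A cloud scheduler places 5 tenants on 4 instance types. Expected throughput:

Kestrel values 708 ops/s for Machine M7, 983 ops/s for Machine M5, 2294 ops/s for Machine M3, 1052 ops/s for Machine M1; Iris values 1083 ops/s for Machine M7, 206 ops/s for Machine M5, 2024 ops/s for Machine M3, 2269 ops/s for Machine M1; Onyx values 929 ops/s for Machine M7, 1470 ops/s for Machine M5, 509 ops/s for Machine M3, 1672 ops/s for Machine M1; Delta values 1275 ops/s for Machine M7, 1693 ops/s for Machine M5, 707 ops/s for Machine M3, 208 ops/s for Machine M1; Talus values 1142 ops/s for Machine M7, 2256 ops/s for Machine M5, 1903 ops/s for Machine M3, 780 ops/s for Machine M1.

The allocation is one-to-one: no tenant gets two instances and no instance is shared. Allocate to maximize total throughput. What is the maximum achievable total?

Max total: 8094 ops/s

Optimal: Delta→Machine M7 (1275 ops/s), Talus→Machine M5 (2256 ops/s), Kestrel→Machine M3 (2294 ops/s), Iris→Machine M1 (2269 ops/s) — total 1275+2256+2294+2269 = 8094 ops/s.
Next-best assignment: Onyx→Machine M7, Talus→Machine M5, Kestrel→Machine M3, Iris→Machine M1 = 7748 ops/s.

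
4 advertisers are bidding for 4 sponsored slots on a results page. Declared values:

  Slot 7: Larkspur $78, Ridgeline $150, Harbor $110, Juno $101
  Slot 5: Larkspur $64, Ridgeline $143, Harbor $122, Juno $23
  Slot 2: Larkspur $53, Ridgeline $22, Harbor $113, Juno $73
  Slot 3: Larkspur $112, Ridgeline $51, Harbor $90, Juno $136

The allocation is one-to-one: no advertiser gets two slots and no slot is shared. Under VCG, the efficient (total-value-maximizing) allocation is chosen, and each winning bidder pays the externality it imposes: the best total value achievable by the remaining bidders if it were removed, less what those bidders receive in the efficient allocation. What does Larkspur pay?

Larkspur pays $16.

Efficient allocation: Larkspur→Slot 7 ($78), Ridgeline→Slot 5 ($143), Harbor→Slot 2 ($113), Juno→Slot 3 ($136); total welfare W = $470.
Larkspur receives Slot 7 at value $78, so the others get W − 78 = $392.
Without Larkspur: best allocation of the remaining 3 bidders over all 4 slots is Ridgeline→Slot 7 ($150), Harbor→Slot 5 ($122), Juno→Slot 3 ($136), total $408.
VCG payment = (others' best without Larkspur) − (others' welfare with Larkspur) = 408 − 392 = $16.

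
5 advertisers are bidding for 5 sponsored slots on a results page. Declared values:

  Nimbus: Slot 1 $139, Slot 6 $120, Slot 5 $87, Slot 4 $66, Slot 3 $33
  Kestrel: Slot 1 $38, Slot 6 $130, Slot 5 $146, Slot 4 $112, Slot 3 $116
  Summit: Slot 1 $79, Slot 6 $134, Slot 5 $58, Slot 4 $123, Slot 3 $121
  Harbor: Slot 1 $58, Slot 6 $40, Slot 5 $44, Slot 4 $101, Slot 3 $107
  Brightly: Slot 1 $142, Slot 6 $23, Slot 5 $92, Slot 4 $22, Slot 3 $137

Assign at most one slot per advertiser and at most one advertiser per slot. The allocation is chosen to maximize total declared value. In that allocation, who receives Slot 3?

This is a one-to-one assignment (maximum-weight bipartite matching).
Optimal: Nimbus→Slot 1 ($139), Kestrel→Slot 5 ($146), Summit→Slot 6 ($134), Harbor→Slot 4 ($101), Brightly→Slot 3 ($137) — total 139+146+134+101+137 = $657.
Max-entry greedy (repeatedly take the single best remaining cell) gives $595, worse by 62.
Next-best assignment: Nimbus→Slot 6, Kestrel→Slot 5, Summit→Slot 4, Harbor→Slot 3, Brightly→Slot 1 = $638.
Swapping Harbor↔Kestrel (Harbor→Slot 5 $44, Kestrel→Slot 4 $112) loses 91.
Brightly's own top slot is Slot 1 ($142), but forcing Brightly→Slot 1 and reassigning the rest optimally gives only $638 — worse by 19.

Brightly receives Slot 3.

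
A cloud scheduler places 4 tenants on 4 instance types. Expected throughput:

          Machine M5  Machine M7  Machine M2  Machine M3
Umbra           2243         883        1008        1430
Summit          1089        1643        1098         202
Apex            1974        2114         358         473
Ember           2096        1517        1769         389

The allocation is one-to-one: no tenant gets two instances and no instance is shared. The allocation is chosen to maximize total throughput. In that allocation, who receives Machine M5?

Apex receives Machine M5.

Treat this as an assignment problem: match each tenant to one instance.
Optimal: Umbra→Machine M3 (1430 ops/s), Summit→Machine M7 (1643 ops/s), Apex→Machine M5 (1974 ops/s), Ember→Machine M2 (1769 ops/s) — total 1430+1643+1974+1769 = 6816 ops/s.
Column-greedy (each instance in turn goes to its best remaining tenant) gives 6328 ops/s, worse by 488.
No other one-to-one assignment exceeds 6816 ops/s.
Apex's own top instance is Machine M7 (2114 ops/s), but forcing Apex→Machine M7 and reassigning the rest optimally gives only 6738 ops/s — worse by 78.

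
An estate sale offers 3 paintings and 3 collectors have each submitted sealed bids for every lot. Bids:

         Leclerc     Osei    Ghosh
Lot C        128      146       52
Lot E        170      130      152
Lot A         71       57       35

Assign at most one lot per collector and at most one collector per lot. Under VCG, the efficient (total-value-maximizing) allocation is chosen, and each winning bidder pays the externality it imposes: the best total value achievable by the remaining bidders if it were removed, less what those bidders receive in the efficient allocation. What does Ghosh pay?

Ghosh pays $99.

Efficient allocation: Leclerc→Lot A ($71), Osei→Lot C ($146), Ghosh→Lot E ($152); total welfare W = $369.
Ghosh receives Lot E at value $152, so the others get W − 152 = $217.
Without Ghosh: best allocation of the remaining 2 bidders over all 3 lots is Leclerc→Lot E ($170), Osei→Lot C ($146), total $316.
VCG payment = (others' best without Ghosh) − (others' welfare with Ghosh) = 316 − 217 = $99.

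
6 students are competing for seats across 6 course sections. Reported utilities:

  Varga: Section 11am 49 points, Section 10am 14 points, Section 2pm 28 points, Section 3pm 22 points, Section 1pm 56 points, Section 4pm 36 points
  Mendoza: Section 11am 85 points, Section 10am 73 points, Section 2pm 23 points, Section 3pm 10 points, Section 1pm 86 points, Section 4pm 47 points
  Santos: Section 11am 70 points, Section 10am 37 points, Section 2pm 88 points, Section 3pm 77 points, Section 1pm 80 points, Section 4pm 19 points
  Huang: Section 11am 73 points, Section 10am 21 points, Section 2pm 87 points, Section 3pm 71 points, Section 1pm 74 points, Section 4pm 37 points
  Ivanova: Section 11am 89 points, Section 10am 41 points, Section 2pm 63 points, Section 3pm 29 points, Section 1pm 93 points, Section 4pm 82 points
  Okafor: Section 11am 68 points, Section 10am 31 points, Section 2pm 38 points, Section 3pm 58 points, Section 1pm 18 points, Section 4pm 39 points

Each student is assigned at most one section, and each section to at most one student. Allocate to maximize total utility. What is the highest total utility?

Treat this as an assignment problem: match each student to one section.
Optimal: Varga→Section 1pm (56 points), Mendoza→Section 10am (73 points), Santos→Section 3pm (77 points), Huang→Section 2pm (87 points), Ivanova→Section 4pm (82 points), Okafor→Section 11am (68 points) — total 56+73+77+87+82+68 = 443 points.
Column-greedy (each section in turn goes to its best remaining student) gives 416 points, worse by 27.
Every other assignment is strictly worse.

Maximum total: 443 points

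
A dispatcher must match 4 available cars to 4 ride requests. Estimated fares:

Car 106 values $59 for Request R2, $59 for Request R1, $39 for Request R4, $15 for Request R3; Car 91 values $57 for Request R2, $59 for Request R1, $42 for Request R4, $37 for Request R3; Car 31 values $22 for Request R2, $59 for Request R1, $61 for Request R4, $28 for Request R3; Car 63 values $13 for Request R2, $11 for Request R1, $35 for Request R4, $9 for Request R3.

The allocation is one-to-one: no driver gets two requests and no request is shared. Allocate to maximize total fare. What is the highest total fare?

This is a one-to-one assignment (maximum-weight bipartite matching).
Optimal: Car 106→Request R2 ($59), Car 91→Request R3 ($37), Car 31→Request R1 ($59), Car 63→Request R4 ($35) — total 59+37+59+35 = $190.
Row-greedy (each driver in turn takes its best remaining request) gives $188, worse by 2.
Checked against all permutations: $190 is optimal.

Maximum total: $190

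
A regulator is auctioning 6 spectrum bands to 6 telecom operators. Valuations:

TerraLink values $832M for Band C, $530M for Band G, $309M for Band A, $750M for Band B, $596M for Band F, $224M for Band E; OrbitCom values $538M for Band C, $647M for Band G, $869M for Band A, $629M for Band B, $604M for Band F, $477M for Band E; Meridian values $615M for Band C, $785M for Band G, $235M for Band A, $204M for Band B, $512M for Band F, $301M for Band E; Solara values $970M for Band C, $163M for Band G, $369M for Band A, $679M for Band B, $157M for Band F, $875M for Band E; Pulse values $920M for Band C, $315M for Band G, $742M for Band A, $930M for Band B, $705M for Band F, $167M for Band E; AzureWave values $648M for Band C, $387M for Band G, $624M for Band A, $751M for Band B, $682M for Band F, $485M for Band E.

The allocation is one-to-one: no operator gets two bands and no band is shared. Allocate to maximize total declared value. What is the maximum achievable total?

Maximum total: $4973M

Optimal: TerraLink→Band C ($832M), OrbitCom→Band A ($869M), Meridian→Band G ($785M), Solara→Band E ($875M), Pulse→Band B ($930M), AzureWave→Band F ($682M) — total 832+869+785+875+930+682 = $4973M.
Max-entry greedy (repeatedly take the single best remaining cell) gives $4460M, worse by 513.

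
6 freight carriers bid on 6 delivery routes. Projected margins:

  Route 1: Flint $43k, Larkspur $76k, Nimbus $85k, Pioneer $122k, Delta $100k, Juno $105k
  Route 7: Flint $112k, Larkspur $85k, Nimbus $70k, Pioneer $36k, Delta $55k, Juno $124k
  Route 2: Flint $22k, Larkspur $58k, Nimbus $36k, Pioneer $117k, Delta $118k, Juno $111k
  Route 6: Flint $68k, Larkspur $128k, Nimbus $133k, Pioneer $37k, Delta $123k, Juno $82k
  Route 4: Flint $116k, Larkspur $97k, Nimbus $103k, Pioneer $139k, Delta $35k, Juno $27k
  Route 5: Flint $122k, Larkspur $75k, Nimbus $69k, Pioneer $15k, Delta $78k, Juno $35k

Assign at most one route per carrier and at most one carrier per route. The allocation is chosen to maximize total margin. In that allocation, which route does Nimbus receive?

Nimbus receives Route 4.

Optimal: Flint→Route 5 ($122k), Larkspur→Route 6 ($128k), Nimbus→Route 4 ($103k), Pioneer→Route 1 ($122k), Delta→Route 2 ($118k), Juno→Route 7 ($124k) — total 122+128+103+122+118+124 = $717k.
Max-entry greedy (repeatedly take the single best remaining cell) gives $712k, worse by 5.
Nimbus's own top route is Route 6 ($133k), but forcing Nimbus→Route 6 and reassigning the rest optimally gives only $716k — worse by 1.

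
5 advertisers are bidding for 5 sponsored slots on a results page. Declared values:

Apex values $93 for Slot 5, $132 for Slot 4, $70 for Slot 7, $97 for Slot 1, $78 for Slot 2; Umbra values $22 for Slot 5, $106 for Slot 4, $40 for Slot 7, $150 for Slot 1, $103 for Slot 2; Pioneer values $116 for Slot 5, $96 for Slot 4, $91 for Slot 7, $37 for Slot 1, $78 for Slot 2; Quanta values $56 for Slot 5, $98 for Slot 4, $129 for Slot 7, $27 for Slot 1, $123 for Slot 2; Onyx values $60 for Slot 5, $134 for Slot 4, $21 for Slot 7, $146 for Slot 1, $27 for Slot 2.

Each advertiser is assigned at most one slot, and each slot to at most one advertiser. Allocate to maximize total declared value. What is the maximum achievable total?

Treat this as an assignment problem: match each advertiser to one slot.
Optimal: Apex→Slot 4 ($132), Umbra→Slot 2 ($103), Pioneer→Slot 5 ($116), Quanta→Slot 7 ($129), Onyx→Slot 1 ($146) — total 132+103+116+129+146 = $626.
Row-greedy (each advertiser in turn takes its best remaining slot) gives $554, worse by 72.
Checked against all permutations: $626 is optimal.

Max total: $626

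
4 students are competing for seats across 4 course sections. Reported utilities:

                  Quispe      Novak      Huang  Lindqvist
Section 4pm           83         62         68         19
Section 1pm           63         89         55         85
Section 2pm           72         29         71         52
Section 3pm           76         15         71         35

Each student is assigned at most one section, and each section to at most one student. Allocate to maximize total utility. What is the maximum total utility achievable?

This is a one-to-one assignment (maximum-weight bipartite matching).
Optimal: Quispe→Section 4pm (83 points), Novak→Section 1pm (89 points), Huang→Section 3pm (71 points), Lindqvist→Section 2pm (52 points) — total 83+89+71+52 = 295 points.
Row-greedy (each student in turn takes its best remaining section) gives 278 points, worse by 17.
Checked against all permutations: 295 points is optimal.

Max total: 295 points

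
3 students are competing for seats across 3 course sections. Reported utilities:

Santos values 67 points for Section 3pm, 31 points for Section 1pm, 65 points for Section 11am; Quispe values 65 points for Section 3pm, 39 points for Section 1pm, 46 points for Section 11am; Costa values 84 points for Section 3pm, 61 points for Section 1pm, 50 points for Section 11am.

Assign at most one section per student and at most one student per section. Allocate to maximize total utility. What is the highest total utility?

Max total: 191 points

Optimal: Santos→Section 11am (65 points), Quispe→Section 3pm (65 points), Costa→Section 1pm (61 points) — total 65+65+61 = 191 points.
Next-best assignment: Santos→Section 11am, Quispe→Section 1pm, Costa→Section 3pm = 188 points.
Swapping Santos↔Costa (Santos→Section 1pm 31 points, Costa→Section 11am 50 points) loses 45.
Checked against all permutations: 191 points is optimal.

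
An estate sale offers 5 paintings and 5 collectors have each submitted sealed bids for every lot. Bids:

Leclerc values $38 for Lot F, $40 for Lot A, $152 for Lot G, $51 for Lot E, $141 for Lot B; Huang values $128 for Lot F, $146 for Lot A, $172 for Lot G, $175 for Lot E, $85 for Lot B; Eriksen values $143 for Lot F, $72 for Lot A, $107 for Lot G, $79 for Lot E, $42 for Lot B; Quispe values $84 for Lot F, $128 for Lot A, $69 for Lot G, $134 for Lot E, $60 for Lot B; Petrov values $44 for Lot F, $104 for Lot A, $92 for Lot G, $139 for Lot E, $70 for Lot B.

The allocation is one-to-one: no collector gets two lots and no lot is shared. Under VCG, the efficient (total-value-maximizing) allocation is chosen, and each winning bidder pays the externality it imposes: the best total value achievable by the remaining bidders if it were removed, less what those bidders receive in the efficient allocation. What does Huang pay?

Efficient allocation: Leclerc→Lot B ($141), Huang→Lot G ($172), Eriksen→Lot F ($143), Quispe→Lot A ($128), Petrov→Lot E ($139); total welfare W = $723.
Huang receives Lot G at value $172, so the others get W − 172 = $551.
Without Huang: best allocation of the remaining 4 bidders over all 5 lots is Leclerc→Lot G ($152), Eriksen→Lot F ($143), Quispe→Lot A ($128), Petrov→Lot E ($139), total $562.
VCG payment = (others' best without Huang) − (others' welfare with Huang) = 562 − 551 = $11.

Huang pays $11.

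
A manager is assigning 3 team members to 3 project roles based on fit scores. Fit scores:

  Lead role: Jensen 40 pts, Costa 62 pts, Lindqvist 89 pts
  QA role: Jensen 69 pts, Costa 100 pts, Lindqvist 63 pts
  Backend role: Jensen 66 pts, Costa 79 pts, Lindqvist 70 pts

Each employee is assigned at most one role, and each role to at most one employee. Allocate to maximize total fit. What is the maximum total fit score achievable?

This is the linear assignment problem.
Optimal: Jensen→Backend role (66 pts), Costa→QA role (100 pts), Lindqvist→Lead role (89 pts) — total 66+100+89 = 255 pts.
No other one-to-one assignment exceeds 255 pts.

Maximum total: 255 pts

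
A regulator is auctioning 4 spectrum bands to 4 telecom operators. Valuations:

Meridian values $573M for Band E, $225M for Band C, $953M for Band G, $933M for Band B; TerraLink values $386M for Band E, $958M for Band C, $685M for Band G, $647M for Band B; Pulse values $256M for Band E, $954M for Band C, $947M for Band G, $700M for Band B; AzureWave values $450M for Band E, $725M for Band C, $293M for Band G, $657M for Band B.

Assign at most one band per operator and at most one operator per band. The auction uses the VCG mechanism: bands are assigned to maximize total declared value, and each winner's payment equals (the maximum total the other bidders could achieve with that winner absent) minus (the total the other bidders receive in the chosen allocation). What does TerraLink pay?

TerraLink pays $275M.

Efficient allocation: Meridian→Band B ($933M), TerraLink→Band C ($958M), Pulse→Band G ($947M), AzureWave→Band E ($450M); total welfare W = $3288M.
TerraLink receives Band C at value $958M, so the others get W − 958 = $2330M.
Without TerraLink: best allocation of the remaining 3 bidders over all 4 bands is Meridian→Band B ($933M), Pulse→Band G ($947M), AzureWave→Band C ($725M), total $2605M.
VCG payment = (others' best without TerraLink) − (others' welfare with TerraLink) = 2605 − 2330 = $275M.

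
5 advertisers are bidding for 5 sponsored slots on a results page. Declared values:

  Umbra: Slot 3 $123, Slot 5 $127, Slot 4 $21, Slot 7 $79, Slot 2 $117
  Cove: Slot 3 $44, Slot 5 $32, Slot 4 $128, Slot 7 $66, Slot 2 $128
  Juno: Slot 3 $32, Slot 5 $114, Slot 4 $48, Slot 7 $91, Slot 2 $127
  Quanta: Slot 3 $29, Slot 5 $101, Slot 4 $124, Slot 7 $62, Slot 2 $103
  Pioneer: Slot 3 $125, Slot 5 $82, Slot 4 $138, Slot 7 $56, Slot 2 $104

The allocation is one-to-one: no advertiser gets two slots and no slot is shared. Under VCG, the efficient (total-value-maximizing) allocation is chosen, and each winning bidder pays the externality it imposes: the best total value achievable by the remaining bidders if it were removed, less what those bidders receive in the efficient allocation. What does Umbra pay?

Efficient allocation: Umbra→Slot 5 ($127), Cove→Slot 2 ($128), Juno→Slot 7 ($91), Quanta→Slot 4 ($124), Pioneer→Slot 3 ($125); total welfare W = $595.
Umbra receives Slot 5 at value $127, so the others get W − 127 = $468.
Without Umbra: best allocation of the remaining 4 bidders over all 5 slots is Cove→Slot 2 ($128), Juno→Slot 5 ($114), Quanta→Slot 4 ($124), Pioneer→Slot 3 ($125), total $491.
VCG payment = (others' best without Umbra) − (others' welfare with Umbra) = 491 − 468 = $23.

Umbra pays $23.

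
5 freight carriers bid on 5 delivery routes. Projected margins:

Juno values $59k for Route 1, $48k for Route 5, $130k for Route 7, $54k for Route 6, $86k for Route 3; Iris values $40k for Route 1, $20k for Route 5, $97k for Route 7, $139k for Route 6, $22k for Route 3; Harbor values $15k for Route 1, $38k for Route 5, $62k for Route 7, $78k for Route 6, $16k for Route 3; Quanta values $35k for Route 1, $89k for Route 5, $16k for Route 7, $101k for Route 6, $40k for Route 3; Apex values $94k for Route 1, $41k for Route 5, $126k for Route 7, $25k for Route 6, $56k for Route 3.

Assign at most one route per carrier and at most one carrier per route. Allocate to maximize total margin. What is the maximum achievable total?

Max total: $470k

Treat this as an assignment problem: match each carrier to one route.
Optimal: Juno→Route 3 ($86k), Iris→Route 6 ($139k), Harbor→Route 7 ($62k), Quanta→Route 5 ($89k), Apex→Route 1 ($94k) — total 86+139+62+89+94 = $470k.
Column-greedy (each route in turn goes to its best remaining carrier) gives $468k, worse by 2.
Next-best assignment: Juno→Route 7, Iris→Route 6, Harbor→Route 3, Quanta→Route 5, Apex→Route 1 = $468k.
Swapping Iris↔Quanta (Iris→Route 5 $20k, Quanta→Route 6 $101k) loses 107.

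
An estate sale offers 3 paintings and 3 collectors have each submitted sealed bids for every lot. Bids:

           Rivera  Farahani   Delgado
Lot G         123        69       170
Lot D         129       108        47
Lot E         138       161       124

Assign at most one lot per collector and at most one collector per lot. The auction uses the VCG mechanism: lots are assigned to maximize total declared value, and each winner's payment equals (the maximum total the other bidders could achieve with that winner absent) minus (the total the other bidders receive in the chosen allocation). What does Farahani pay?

Farahani pays $9.

Efficient allocation: Rivera→Lot D ($129), Farahani→Lot E ($161), Delgado→Lot G ($170); total welfare W = $460.
Farahani receives Lot E at value $161, so the others get W − 161 = $299.
Without Farahani: best allocation of the remaining 2 bidders over all 3 lots is Rivera→Lot E ($138), Delgado→Lot G ($170), total $308.
VCG payment = (others' best without Farahani) − (others' welfare with Farahani) = 308 − 299 = $9.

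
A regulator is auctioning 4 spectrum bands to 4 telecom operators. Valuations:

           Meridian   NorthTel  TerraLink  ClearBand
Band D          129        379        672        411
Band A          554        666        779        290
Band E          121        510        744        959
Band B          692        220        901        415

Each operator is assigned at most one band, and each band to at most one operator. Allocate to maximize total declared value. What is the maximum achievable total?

Maximum total: $2989M

Optimal: Meridian→Band B ($692M), NorthTel→Band A ($666M), TerraLink→Band D ($672M), ClearBand→Band E ($959M) — total 692+666+672+959 = $2989M.
Next-best assignment: Meridian→Band B, NorthTel→Band D, TerraLink→Band A, ClearBand→Band E = $2809M.
Swapping TerraLink↔NorthTel (TerraLink→Band A $779M, NorthTel→Band D $379M) loses 180.
Every other assignment is strictly worse.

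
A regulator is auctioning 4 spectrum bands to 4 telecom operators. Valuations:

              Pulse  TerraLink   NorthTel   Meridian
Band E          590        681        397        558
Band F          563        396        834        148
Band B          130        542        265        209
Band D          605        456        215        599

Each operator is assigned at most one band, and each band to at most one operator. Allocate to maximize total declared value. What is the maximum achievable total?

This is the linear assignment problem.
Optimal: Pulse→Band E ($590M), TerraLink→Band B ($542M), NorthTel→Band F ($834M), Meridian→Band D ($599M) — total 590+542+834+599 = $2565M.
Column-greedy (each band in turn goes to its best remaining operator) gives $2329M, worse by 236.
Checked against all permutations: $2565M is optimal.

Maximum total: $2565M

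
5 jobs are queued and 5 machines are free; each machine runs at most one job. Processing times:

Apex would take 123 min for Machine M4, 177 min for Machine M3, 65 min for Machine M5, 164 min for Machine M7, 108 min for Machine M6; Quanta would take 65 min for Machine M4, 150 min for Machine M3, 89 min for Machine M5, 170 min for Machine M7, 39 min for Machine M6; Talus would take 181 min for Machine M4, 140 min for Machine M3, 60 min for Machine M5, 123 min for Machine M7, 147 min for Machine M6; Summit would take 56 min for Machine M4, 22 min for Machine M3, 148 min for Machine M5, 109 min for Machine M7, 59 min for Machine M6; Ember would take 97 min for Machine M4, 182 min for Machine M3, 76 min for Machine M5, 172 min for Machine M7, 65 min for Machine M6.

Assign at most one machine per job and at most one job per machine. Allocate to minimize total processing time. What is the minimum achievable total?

Optimal: Apex→Machine M5 (65 min), Quanta→Machine M4 (65 min), Talus→Machine M7 (123 min), Summit→Machine M3 (22 min), Ember→Machine M6 (65 min) — total 65+65+123+22+65 = 340 min.
Row-greedy (each job in turn takes its cheapest remaining machine) gives 346 min, worse by 6.
Next-best assignment: Apex→Machine M5, Quanta→Machine M6, Talus→Machine M7, Summit→Machine M3, Ember→Machine M4 = 346 min.
Checked against all permutations: 340 min is optimal.

Min total: 340 min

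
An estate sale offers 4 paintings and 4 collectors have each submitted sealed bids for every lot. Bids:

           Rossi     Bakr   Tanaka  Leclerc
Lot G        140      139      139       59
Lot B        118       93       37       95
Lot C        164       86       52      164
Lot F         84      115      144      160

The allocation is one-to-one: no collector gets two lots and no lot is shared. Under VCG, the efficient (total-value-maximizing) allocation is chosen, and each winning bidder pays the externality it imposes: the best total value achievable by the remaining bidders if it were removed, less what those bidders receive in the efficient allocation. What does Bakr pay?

Efficient allocation: Rossi→Lot B ($118), Bakr→Lot G ($139), Tanaka→Lot F ($144), Leclerc→Lot C ($164); total welfare W = $565.
Bakr receives Lot G at value $139, so the others get W − 139 = $426.
Without Bakr: best allocation of the remaining 3 bidders over all 4 lots is Rossi→Lot C ($164), Tanaka→Lot G ($139), Leclerc→Lot F ($160), total $463.
VCG payment = (others' best without Bakr) − (others' welfare with Bakr) = 463 − 426 = $37.

Bakr pays $37.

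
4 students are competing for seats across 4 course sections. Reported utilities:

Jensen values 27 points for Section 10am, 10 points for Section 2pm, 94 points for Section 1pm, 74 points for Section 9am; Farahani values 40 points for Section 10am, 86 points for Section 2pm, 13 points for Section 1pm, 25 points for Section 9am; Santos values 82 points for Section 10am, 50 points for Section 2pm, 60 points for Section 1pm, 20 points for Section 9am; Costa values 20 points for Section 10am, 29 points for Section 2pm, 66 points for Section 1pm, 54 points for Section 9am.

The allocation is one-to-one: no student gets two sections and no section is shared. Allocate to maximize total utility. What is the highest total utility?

Max total: 316 points

Optimal: Jensen→Section 1pm (94 points), Farahani→Section 2pm (86 points), Santos→Section 10am (82 points), Costa→Section 9am (54 points) — total 94+86+82+54 = 316 points.
Every other assignment is strictly worse.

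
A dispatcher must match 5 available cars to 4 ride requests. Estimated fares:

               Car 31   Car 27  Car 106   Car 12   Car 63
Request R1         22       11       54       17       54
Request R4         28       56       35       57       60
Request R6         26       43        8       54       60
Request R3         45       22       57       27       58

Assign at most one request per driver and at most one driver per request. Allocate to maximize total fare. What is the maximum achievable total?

Optimal: Car 106→Request R1 ($54), Car 27→Request R4 ($56), Car 12→Request R6 ($54), Car 63→Request R3 ($58) — total 54+56+54+58 = $222.
Max-entry greedy (repeatedly take the single best remaining cell) gives $193, worse by 29.
Next-best assignment: Car 63→Request R1, Car 27→Request R4, Car 12→Request R6, Car 106→Request R3 = $221.
Checked against all permutations: $222 is optimal.

Maximum total: $222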